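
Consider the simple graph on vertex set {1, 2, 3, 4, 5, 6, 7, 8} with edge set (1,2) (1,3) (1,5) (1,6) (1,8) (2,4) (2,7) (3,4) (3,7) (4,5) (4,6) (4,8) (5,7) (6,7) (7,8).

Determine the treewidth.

3

A width-3 tree decomposition is:
Bags: B1 = {1, 4, 6, 7}  B2 = {1, 4, 5, 7}  B3 = {1, 4, 7, 8}  B4 = {1, 2, 4, 7}  B5 = {1, 3, 4, 7}
Tree: B1–B2, B2–B3, B3–B4, B4–B5
Each bag holds 4 vertices, so the decomposition has width 3, which upper-bounds the treewidth. For the lower bound: the 4 vertex sets {1,6}, {5,7}, {4}, {8} are disjoint, each induces a connected subgraph, and every pair is joined by at least one edge of G. Contracting each set to a single vertex therefore yields K_{4} as a minor, and since treewidth is minor-monotone, tw(G) ≥ tw(K_{4}) = 3. Hence tw(G) = 3 exactly.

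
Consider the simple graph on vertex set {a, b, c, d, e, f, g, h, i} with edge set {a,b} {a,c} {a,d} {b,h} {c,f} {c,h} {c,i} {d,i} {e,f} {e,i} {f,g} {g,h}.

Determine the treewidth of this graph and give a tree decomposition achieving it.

The largest bag has 4 vertices, giving width 3; this decomposition certifies tw(G) ≤ 3. For the lower bound: the 4 vertex sets {b,g,h}, {f}, {c}, {a,d,e,i} are disjoint, each induces a connected subgraph, and every pair is joined by at least one edge of G. Contracting each set to a single vertex therefore yields K_{4} as a minor, and since treewidth is minor-monotone, tw(G) ≥ tw(K_{4}) = 3. The upper and lower bounds meet at 3, so that is the treewidth.

Treewidth 3.
One such decomposition:
Bags: B1 = {b, f, g, h}  B2 = {b, c, f, h}  B3 = {a, b, c, f}  B4 = {a, c, e, f}  B5 = {a, c, e, i}  B6 = {a, d, e, i}
Tree: B1–B2, B2–B3, B3–B4, B4–B5, B5–B6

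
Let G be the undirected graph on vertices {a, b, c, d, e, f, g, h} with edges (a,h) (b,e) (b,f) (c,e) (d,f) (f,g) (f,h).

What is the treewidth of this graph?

A width-1 tree decomposition is:
Bags: B1 = {f, g}  B2 = {b, f}  B3 = {f, h}  B4 = {b, e}  B5 = {d, f}  B6 = {c, e}  B7 = {a, h}
Tree: B1–B2, B1–B3, B2–B4, B3–B5, B4–B6, B3–B7
Each bag holds 2 vertices, so the decomposition has width 1, which upper-bounds the treewidth. Any graph with an edge has treewidth ≥ 1, and G has the edge f–g. Combining the bounds, tw(G) = 1.

1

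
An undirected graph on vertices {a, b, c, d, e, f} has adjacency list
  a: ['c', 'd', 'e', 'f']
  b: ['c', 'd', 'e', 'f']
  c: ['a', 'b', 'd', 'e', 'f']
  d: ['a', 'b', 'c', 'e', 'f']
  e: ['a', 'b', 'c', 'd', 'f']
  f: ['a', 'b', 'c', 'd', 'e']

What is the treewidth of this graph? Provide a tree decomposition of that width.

Each bag holds 5 vertices, so the decomposition has width 4, which upper-bounds the treewidth. On the other hand G contains the 5-clique {a, c, d, e, f}. A clique must lie in a single bag of any decomposition, so no decomposition can have width below 4. Hence tw(G) = 4 exactly.

Treewidth 4.
One such decomposition:
Bags: B1 = {b, c, d, e, f}  B2 = {a, c, d, e, f}
Tree: B1–B2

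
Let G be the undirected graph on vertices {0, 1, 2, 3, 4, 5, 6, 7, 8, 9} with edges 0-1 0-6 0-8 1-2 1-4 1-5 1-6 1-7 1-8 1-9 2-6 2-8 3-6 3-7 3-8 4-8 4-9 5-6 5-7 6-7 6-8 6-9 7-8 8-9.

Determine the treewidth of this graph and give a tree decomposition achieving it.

Treewidth 3.
One optimal decomposition is:
Bags: B1 = {0, 1, 6, 8}  B2 = {1, 2, 6, 8}  B3 = {1, 6, 8, 9}  B4 = {1, 4, 8, 9}  B5 = {1, 6, 7, 8}  B6 = {1, 5, 6, 7}  B7 = {3, 6, 7, 8}
Tree: B1–B2, B2–B3, B3–B4, B1–B5, B5–B6, B5–B7

Each bag holds 4 vertices, so the decomposition has width 3, which upper-bounds the treewidth. On the other hand G contains the 4-clique {1, 4, 8, 9}. A clique must lie in a single bag of any decomposition, so no decomposition can have width below 3. Combining the bounds, tw(G) = 3.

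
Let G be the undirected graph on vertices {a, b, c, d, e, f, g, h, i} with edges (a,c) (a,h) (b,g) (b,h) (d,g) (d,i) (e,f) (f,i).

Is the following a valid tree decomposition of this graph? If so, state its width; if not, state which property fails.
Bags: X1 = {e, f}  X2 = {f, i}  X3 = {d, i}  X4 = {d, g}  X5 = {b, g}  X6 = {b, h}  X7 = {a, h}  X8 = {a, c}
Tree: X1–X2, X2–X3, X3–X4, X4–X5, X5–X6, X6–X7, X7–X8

Yes; width 1.

Vertex coverage: the bags together contain {a, b, c, d, e, f, g, h, i}, the full vertex set. Edge coverage: each edge of G has both endpoints in at least one bag. Running intersection: for every vertex, the bags containing it form a connected subtree. All three properties hold, so this is a valid tree decomposition of width max|bag| − 1 = 1, and hence tw(G) ≤ 1.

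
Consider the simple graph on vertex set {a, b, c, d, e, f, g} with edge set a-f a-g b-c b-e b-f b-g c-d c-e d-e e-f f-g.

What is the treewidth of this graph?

A width-2 tree decomposition is:
Bags: B1 = {b, e, f}  B2 = {b, c, e}  B3 = {b, f, g}  B4 = {a, f, g}  B5 = {c, d, e}
Tree: B1–B2, B1–B3, B3–B4, B2–B5
Every bag has size at most 3, so the width is 3 − 1 = 2 and tw(G) ≤ 2. For the lower bound, the 3 vertices {c, d, e} are pairwise adjacent, and any tree decomposition puts a clique entirely inside one bag — forcing width ≥ 2. Hence tw(G) = 2 exactly.

2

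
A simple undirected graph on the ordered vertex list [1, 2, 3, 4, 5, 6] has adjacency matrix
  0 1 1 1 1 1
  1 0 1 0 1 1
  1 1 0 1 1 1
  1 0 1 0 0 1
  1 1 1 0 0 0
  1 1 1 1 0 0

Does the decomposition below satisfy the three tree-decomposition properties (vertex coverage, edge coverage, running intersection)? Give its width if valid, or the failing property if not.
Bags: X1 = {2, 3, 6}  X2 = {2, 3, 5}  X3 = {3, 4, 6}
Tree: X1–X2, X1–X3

A tree decomposition must satisfy three properties: every vertex lies in some bag; for every edge, both endpoints lie together in some bag; and for every vertex, the bags containing it form a connected subtree. Here vertex 1 appears in no bag, so the decomposition is invalid.

No — vertex 1 appears in no bag.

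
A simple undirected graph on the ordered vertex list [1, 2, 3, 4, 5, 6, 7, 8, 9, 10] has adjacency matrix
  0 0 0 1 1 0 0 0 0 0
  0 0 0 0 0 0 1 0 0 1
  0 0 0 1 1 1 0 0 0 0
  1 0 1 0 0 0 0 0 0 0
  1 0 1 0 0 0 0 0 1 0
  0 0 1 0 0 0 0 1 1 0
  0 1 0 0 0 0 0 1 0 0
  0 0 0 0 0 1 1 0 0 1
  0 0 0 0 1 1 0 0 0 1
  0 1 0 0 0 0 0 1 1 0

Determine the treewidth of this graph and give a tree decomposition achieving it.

Every bag has size at most 3, so the width is 3 − 1 = 2 and tw(G) ≤ 2. Since 4–1–5–3–4 is a cycle in G, G is not acyclic. Forests are exactly the graphs of treewidth ≤ 1, so tw(G) ≥ 2. Combining the bounds, tw(G) = 2.

Treewidth 2.
One optimal decomposition is:
Bags: B1 = {1, 3, 4}  B2 = {1, 3, 5}  B3 = {3, 5, 6}  B4 = {5, 6, 9}  B5 = {6, 8, 9}  B6 = {8, 9, 10}  B7 = {7, 8, 10}  B8 = {2, 7, 10}
Tree: B1–B2, B2–B3, B3–B4, B4–B5, B5–B6, B6–B7, B7–B8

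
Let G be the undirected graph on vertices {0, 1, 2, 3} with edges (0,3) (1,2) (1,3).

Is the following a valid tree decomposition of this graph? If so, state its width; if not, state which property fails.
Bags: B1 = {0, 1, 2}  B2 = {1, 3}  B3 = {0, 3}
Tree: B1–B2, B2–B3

A tree decomposition must satisfy three properties: every vertex lies in some bag; for every edge, both endpoints lie together in some bag; and for every vertex, the bags containing it form a connected subtree. Here bags containing vertex 0 are not connected in the tree, so the decomposition is invalid.

No — bags containing vertex 0 are not connected in the tree.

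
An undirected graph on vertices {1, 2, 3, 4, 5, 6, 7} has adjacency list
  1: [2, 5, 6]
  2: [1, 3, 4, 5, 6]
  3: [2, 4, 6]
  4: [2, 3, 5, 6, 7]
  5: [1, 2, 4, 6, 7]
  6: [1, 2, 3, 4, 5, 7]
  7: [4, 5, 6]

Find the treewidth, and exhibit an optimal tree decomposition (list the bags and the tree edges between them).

Treewidth 3.
Bags: B1 = {1, 2, 5, 6}  B2 = {2, 4, 5, 6}  B3 = {2, 3, 4, 6}  B4 = {4, 5, 6, 7}
Tree: B1–B2, B2–B3, B2–B4

The largest bag has 4 vertices, giving width 3; this decomposition certifies tw(G) ≤ 3. For the lower bound, the 4 vertices {1, 2, 5, 6} are pairwise adjacent, and any tree decomposition puts a clique entirely inside one bag — forcing width ≥ 3. Therefore the treewidth is 3.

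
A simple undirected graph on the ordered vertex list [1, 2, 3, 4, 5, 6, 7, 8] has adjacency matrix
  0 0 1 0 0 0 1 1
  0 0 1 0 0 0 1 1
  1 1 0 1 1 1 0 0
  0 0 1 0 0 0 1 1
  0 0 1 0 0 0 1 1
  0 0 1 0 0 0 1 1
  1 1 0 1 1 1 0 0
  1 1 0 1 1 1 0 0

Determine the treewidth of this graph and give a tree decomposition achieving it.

Every bag has size at most 4, so the width is 4 − 1 = 3 and tw(G) ≤ 3. For the lower bound: the 4 vertex sets {4,7}, {1,8}, {3}, {2} are disjoint, each induces a connected subgraph, and every pair is joined by at least one edge of G. Contracting each set to a single vertex therefore yields K_{4} as a minor, and since treewidth is minor-monotone, tw(G) ≥ tw(K_{4}) = 3. The upper and lower bounds meet at 3, so that is the treewidth.

Treewidth 3.
One optimal decomposition is:
Bags: B1 = {3, 4, 7, 8}  B2 = {1, 3, 7, 8}  B3 = {2, 3, 7, 8}  B4 = {3, 6, 7, 8}  B5 = {3, 5, 7, 8}
Tree: B1–B2, B2–B3, B3–B4, B4–B5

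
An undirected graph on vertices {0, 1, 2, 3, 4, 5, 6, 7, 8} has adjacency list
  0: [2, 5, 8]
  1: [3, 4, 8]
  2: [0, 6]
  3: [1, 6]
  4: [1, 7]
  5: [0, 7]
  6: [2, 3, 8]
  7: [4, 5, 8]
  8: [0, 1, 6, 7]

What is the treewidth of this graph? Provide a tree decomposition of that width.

Treewidth 3.
Bags: B1 = {0, 2, 5, 6}  B2 = {0, 5, 6, 8}  B3 = {5, 6, 7, 8}  B4 = {3, 6, 7, 8}  B5 = {1, 3, 7, 8}  B6 = {1, 3, 4, 7}
Tree: B1–B2, B2–B3, B3–B4, B4–B5, B5–B6

Every bag has size at most 4, so the width is 4 − 1 = 3 and tw(G) ≤ 3. For the lower bound: the 4 vertex sets {0,2,5}, {6}, {8}, {1,3,4,7} are disjoint, each induces a connected subgraph, and every pair is joined by at least one edge of G. Contracting each set to a single vertex therefore yields K_{4} as a minor, and since treewidth is minor-monotone, tw(G) ≥ tw(K_{4}) = 3. Therefore the treewidth is 3.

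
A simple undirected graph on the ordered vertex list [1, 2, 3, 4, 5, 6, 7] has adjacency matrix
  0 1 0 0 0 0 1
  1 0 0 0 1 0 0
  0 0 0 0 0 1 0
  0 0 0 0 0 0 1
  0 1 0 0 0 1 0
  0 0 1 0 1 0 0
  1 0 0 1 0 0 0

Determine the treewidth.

1

A width-1 tree decomposition is:
Bags: B1 = {3, 6}  B2 = {5, 6}  B3 = {2, 5}  B4 = {1, 2}  B5 = {1, 7}  B6 = {4, 7}
Tree: B1–B2, B2–B3, B3–B4, B4–B5, B5–B6
The largest bag has 2 vertices, giving width 1; this decomposition certifies tw(G) ≤ 1. G has an edge, so its treewidth is at least 1. Hence tw(G) = 1 exactly.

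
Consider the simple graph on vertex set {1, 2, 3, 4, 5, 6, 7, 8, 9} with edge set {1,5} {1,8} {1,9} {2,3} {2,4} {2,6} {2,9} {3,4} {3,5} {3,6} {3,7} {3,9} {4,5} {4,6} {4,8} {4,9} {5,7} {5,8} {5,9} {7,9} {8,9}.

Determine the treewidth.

A width-3 tree decomposition is:
Bags: B1 = {3, 4, 5, 9}  B2 = {2, 3, 4, 9}  B3 = {4, 5, 8, 9}  B4 = {2, 3, 4, 6}  B5 = {1, 5, 8, 9}  B6 = {3, 5, 7, 9}
Tree: B1–B2, B1–B3, B2–B4, B3–B5, B1–B6
Each bag holds 4 vertices, so the decomposition has width 3, which upper-bounds the treewidth. On the other hand G contains the 4-clique {2, 3, 4, 9}. A clique must lie in a single bag of any decomposition, so no decomposition can have width below 3. The upper and lower bounds meet at 3, so that is the treewidth.

3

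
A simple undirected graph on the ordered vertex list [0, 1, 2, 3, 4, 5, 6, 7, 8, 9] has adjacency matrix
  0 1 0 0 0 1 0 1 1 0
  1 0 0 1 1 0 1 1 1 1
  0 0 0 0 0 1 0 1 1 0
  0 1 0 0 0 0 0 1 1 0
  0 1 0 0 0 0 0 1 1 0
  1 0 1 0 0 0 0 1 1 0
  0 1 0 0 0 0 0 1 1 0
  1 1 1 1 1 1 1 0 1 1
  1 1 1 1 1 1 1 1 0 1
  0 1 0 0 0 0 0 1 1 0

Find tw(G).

3

A width-3 tree decomposition is:
Bags: B1 = {0, 5, 7, 8}  B2 = {0, 1, 7, 8}  B3 = {1, 6, 7, 8}  B4 = {2, 5, 7, 8}  B5 = {1, 3, 7, 8}  B6 = {1, 4, 7, 8}  B7 = {1, 7, 8, 9}
Tree: B1–B2, B2–B3, B1–B4, B3–B5, B2–B6, B3–B7
Every bag has size at most 4, so the width is 4 − 1 = 3 and tw(G) ≤ 3. On the other hand G contains the 4-clique {0, 1, 7, 8}. A clique must lie in a single bag of any decomposition, so no decomposition can have width below 3. Therefore the treewidth is 3.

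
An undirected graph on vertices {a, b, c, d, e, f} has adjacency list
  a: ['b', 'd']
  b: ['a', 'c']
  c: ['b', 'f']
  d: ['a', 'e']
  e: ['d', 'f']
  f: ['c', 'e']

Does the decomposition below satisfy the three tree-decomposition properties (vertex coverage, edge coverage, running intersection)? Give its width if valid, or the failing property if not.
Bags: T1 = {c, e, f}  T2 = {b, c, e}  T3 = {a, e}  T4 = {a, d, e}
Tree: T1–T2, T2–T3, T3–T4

A tree decomposition must satisfy three properties: every vertex lies in some bag; for every edge, both endpoints lie together in some bag; and for every vertex, the bags containing it form a connected subtree. Here edge (b,a) lies in no bag, so the decomposition is invalid.

No — edge (b,a) lies in no bag.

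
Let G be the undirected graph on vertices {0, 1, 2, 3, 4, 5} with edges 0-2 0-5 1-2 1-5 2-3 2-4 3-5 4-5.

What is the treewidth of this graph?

A width-2 tree decomposition is:
Bags: B1 = {2, 4, 5}  B2 = {0, 2, 5}  B3 = {2, 3, 5}  B4 = {1, 2, 5}
Tree: B1–B2, B2–B3, B3–B4
Every bag has size at most 3, so the width is 3 − 1 = 2 and tw(G) ≤ 2. Since 4–5–0–2–4 is a cycle in G, G is not acyclic. Forests are exactly the graphs of treewidth ≤ 1, so tw(G) ≥ 2. Hence tw(G) = 2 exactly.

2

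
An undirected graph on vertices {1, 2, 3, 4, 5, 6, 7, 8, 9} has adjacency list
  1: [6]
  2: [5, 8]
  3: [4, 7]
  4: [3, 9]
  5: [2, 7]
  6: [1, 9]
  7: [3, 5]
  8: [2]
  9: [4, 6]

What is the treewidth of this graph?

A width-1 tree decomposition is:
Bags: B1 = {1, 6}  B2 = {6, 9}  B3 = {4, 9}  B4 = {3, 4}  B5 = {3, 7}  B6 = {5, 7}  B7 = {2, 5}  B8 = {2, 8}
Tree: B1–B2, B2–B3, B3–B4, B4–B5, B5–B6, B6–B7, B7–B8
Every bag has size at most 2, so the width is 2 − 1 = 1 and tw(G) ≤ 1. Any graph with an edge has treewidth ≥ 1, and G has the edge 1–6. Combining the bounds, tw(G) = 1.

1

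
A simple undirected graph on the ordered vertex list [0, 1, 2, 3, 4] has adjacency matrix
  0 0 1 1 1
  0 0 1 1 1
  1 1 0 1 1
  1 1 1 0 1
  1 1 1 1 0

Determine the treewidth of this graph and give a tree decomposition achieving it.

Each bag holds 4 vertices, so the decomposition has width 3, which upper-bounds the treewidth. Conversely, {0, 2, 3, 4} is a clique of size 4, and the vertices of any clique must share a bag in every tree decomposition; so some bag has ≥ 4 vertices and tw(G) ≥ 3. Hence tw(G) = 3 exactly.

Treewidth 3.
One such decomposition:
Bags: B1 = {1, 2, 3, 4}  B2 = {0, 2, 3, 4}
Tree: B1–B2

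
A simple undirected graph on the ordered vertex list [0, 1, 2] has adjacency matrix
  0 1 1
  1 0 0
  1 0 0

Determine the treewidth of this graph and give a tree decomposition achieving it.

Each bag holds 2 vertices, so the decomposition has width 1, which upper-bounds the treewidth. G has an edge, so its treewidth is at least 1. Hence tw(G) = 1 exactly.

Treewidth 1.
One such decomposition:
Bags: B1 = {0, 1}  B2 = {0, 2}
Tree: B1–B2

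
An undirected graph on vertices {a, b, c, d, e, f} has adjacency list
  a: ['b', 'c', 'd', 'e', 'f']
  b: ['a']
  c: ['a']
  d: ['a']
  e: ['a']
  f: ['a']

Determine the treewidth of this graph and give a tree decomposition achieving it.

Every bag has size at most 2, so the width is 2 − 1 = 1 and tw(G) ≤ 1. Since G has at least one edge (e.g. a–d), it is not an edgeless graph, so tw(G) ≥ 1. The upper and lower bounds meet at 1, so that is the treewidth.

Treewidth 1.
One such decomposition:
Bags: B1 = {a, d}  B2 = {a, b}  B3 = {a, f}  B4 = {a, c}  B5 = {a, e}
Tree: B1–B2, B1–B3, B2–B4, B4–B5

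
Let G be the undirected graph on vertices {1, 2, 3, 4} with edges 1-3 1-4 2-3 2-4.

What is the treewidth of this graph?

A width-2 tree decomposition is:
Bags: B1 = {1, 2, 3}  B2 = {1, 2, 4}
Tree: B1–B2
Every bag has size at most 3, so the width is 3 − 1 = 2 and tw(G) ≤ 2. Since 1–3–2–4–1 is a cycle in G, G is not acyclic. Forests are exactly the graphs of treewidth ≤ 1, so tw(G) ≥ 2. The upper and lower bounds meet at 2, so that is the treewidth.

2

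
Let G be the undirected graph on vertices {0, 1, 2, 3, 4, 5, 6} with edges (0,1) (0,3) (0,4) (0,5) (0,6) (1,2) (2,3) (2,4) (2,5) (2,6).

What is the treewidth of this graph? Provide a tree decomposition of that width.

Treewidth 2.
Bags: B1 = {0, 2, 3}  B2 = {0, 2, 6}  B3 = {0, 2, 5}  B4 = {0, 2, 4}  B5 = {0, 1, 2}
Tree: B1–B2, B2–B3, B3–B4, B4–B5

The largest bag has 3 vertices, giving width 2; this decomposition certifies tw(G) ≤ 2. The edges 0–3–2–6–0 form a cycle, so G is not a tree and its treewidth is at least 2. Therefore the treewidth is 2.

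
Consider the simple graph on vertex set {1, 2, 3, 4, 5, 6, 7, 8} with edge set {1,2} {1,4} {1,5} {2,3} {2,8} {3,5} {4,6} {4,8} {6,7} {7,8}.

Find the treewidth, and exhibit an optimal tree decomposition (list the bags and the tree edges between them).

Each bag holds 3 vertices, so the decomposition has width 2, which upper-bounds the treewidth. Since 5–3–2–1–5 is a cycle in G, G is not acyclic. Forests are exactly the graphs of treewidth ≤ 1, so tw(G) ≥ 2. Therefore the treewidth is 2.

Treewidth 2.
Bags: B1 = {1, 3, 5}  B2 = {1, 2, 3}  B3 = {1, 2, 4}  B4 = {2, 4, 8}  B5 = {4, 6, 8}  B6 = {6, 7, 8}
Tree: B1–B2, B2–B3, B3–B4, B4–B5, B5–B6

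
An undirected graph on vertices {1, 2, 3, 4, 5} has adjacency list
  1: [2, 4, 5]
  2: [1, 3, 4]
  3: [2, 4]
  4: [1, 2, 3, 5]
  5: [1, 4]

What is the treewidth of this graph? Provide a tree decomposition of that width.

Treewidth 2.
One optimal decomposition is:
Bags: B1 = {1, 2, 4}  B2 = {1, 4, 5}  B3 = {2, 3, 4}
Tree: B1–B2, B1–B3

Each bag holds 3 vertices, so the decomposition has width 2, which upper-bounds the treewidth. On the other hand G contains the 3-clique {1, 2, 4}. A clique must lie in a single bag of any decomposition, so no decomposition can have width below 2. Therefore the treewidth is 2.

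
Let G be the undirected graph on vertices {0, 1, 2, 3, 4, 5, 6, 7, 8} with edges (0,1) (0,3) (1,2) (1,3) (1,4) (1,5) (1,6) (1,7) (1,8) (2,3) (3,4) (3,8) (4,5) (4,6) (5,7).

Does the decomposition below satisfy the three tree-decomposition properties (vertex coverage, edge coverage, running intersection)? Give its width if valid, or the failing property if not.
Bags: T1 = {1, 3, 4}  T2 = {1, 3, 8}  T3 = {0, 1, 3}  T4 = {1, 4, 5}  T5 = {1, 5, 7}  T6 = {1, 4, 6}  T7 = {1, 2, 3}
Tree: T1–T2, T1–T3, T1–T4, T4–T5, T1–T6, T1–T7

Yes; width 2.

Checking the three conditions: (i) the bags cover all of {0, 1, 2, 3, 4, 5, 6, 7, 8}; (ii) for each edge, some bag contains both endpoints; (iii) the bags containing any fixed vertex form a subtree. All hold, so the decomposition is valid with width 3 − 1 = 2.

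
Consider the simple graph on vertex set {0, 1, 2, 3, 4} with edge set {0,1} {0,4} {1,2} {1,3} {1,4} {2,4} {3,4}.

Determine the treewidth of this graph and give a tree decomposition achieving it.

Treewidth 2.
Bags: B1 = {1, 2, 4}  B2 = {1, 3, 4}  B3 = {0, 1, 4}
Tree: B1–B2, B1–B3

Each bag holds 3 vertices, so the decomposition has width 2, which upper-bounds the treewidth. For the lower bound, the 3 vertices {0, 1, 4} are pairwise adjacent, and any tree decomposition puts a clique entirely inside one bag — forcing width ≥ 2. The upper and lower bounds meet at 2, so that is the treewidth.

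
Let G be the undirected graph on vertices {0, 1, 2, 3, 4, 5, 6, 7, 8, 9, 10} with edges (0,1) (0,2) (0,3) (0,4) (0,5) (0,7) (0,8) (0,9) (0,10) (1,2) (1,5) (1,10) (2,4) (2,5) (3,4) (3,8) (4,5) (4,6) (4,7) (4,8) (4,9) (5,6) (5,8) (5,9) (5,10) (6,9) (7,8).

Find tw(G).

3

A width-3 tree decomposition is:
Bags: B1 = {0, 4, 5, 8}  B2 = {0, 2, 4, 5}  B3 = {0, 4, 5, 9}  B4 = {0, 3, 4, 8}  B5 = {4, 5, 6, 9}  B6 = {0, 1, 2, 5}  B7 = {0, 1, 5, 10}  B8 = {0, 4, 7, 8}
Tree: B1–B2, B2–B3, B1–B4, B3–B5, B2–B6, B6–B7, B4–B8
The largest bag has 4 vertices, giving width 3; this decomposition certifies tw(G) ≤ 3. On the other hand G contains the 4-clique {0, 1, 2, 5}. A clique must lie in a single bag of any decomposition, so no decomposition can have width below 3. Combining the bounds, tw(G) = 3.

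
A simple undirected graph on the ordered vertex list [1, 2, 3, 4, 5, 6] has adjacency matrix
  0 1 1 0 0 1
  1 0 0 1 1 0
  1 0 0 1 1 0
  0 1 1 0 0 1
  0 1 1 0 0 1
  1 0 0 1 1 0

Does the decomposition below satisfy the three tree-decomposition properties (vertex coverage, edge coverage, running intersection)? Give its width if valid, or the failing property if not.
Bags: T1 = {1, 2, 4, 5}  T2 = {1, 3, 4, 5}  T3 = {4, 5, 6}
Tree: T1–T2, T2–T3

A tree decomposition must satisfy three properties: every vertex lies in some bag; for every edge, both endpoints lie together in some bag; and for every vertex, the bags containing it form a connected subtree. Here edge (1,6) lies in no bag, so the decomposition is invalid.

No — edge (1,6) lies in no bag.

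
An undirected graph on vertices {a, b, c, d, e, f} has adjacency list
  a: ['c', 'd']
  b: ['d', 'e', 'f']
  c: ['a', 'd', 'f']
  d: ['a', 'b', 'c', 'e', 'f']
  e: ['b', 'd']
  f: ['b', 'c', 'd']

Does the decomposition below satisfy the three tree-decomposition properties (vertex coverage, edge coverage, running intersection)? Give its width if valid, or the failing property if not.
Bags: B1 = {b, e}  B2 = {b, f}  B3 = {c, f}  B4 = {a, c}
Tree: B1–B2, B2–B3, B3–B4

A tree decomposition must satisfy three properties: every vertex lies in some bag; for every edge, both endpoints lie together in some bag; and for every vertex, the bags containing it form a connected subtree. Here vertex d appears in no bag, so the decomposition is invalid.

No — vertex d appears in no bag.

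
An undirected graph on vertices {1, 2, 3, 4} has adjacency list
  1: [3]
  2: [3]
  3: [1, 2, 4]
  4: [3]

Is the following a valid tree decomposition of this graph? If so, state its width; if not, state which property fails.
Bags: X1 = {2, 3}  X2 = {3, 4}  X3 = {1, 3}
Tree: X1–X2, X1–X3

Yes; width 1.

Vertex coverage: the bags together contain {1, 2, 3, 4}, the full vertex set. Edge coverage: each edge of G has both endpoints in at least one bag. Running intersection: for every vertex, the bags containing it form a connected subtree. All three properties hold, so this is a valid tree decomposition of width max|bag| − 1 = 1, and hence tw(G) ≤ 1.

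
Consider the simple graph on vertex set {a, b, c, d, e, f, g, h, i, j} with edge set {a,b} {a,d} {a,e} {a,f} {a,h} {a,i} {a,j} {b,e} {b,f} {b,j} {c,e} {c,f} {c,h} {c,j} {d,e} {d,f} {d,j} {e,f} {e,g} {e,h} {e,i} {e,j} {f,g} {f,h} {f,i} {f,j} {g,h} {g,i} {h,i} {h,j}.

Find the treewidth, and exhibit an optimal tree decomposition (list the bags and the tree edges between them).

The largest bag has 5 vertices, giving width 4; this decomposition certifies tw(G) ≤ 4. Conversely, {a, d, e, f, j} is a clique of size 5, and the vertices of any clique must share a bag in every tree decomposition; so some bag has ≥ 5 vertices and tw(G) ≥ 4. Combining the bounds, tw(G) = 4.

Treewidth 4.
One such decomposition:
Bags: B1 = {a, e, f, h, i}  B2 = {a, e, f, h, j}  B3 = {e, f, g, h, i}  B4 = {c, e, f, h, j}  B5 = {a, b, e, f, j}  B6 = {a, d, e, f, j}
Tree: B1–B2, B1–B3, B2–B4, B2–B5, B2–B6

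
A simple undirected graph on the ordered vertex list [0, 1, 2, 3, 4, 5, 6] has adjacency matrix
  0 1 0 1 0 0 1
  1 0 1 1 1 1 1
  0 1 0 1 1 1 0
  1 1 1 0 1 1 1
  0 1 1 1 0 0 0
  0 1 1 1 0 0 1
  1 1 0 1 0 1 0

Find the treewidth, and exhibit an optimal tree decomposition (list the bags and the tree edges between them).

Treewidth 3.
One such decomposition:
Bags: B1 = {0, 1, 3, 6}  B2 = {1, 3, 5, 6}  B3 = {1, 2, 3, 5}  B4 = {1, 2, 3, 4}
Tree: B1–B2, B2–B3, B3–B4

Each bag holds 4 vertices, so the decomposition has width 3, which upper-bounds the treewidth. Conversely, {0, 1, 3, 6} is a clique of size 4, and the vertices of any clique must share a bag in every tree decomposition; so some bag has ≥ 4 vertices and tw(G) ≥ 3. Hence tw(G) = 3 exactly.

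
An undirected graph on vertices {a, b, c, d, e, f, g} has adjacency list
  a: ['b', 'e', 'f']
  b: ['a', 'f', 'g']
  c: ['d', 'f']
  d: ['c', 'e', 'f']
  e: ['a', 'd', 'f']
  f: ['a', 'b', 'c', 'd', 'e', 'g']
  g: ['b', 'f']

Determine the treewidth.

2

A width-2 tree decomposition is:
Bags: B1 = {a, b, f}  B2 = {b, f, g}  B3 = {a, e, f}  B4 = {d, e, f}  B5 = {c, d, f}
Tree: B1–B2, B1–B3, B3–B4, B4–B5
The largest bag has 3 vertices, giving width 2; this decomposition certifies tw(G) ≤ 2. Conversely, {d, e, f} is a clique of size 3, and the vertices of any clique must share a bag in every tree decomposition; so some bag has ≥ 3 vertices and tw(G) ≥ 2. Combining the bounds, tw(G) = 2.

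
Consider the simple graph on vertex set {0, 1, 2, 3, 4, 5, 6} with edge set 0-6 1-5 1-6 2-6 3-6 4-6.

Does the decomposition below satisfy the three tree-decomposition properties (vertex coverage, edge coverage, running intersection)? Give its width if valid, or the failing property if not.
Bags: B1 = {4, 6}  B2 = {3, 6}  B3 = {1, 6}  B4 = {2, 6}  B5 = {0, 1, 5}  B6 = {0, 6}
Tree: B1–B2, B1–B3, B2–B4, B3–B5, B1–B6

A tree decomposition must satisfy three properties: every vertex lies in some bag; for every edge, both endpoints lie together in some bag; and for every vertex, the bags containing it form a connected subtree. Here bags containing vertex 0 are not connected in the tree, so the decomposition is invalid.

No — bags containing vertex 0 are not connected in the tree.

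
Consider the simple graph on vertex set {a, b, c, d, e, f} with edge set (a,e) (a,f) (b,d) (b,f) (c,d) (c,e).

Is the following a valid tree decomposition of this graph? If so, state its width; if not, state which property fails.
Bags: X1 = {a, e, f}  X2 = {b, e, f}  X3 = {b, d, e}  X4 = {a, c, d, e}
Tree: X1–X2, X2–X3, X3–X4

No — bags containing vertex a are not connected in the tree.

A tree decomposition must satisfy three properties: every vertex lies in some bag; for every edge, both endpoints lie together in some bag; and for every vertex, the bags containing it form a connected subtree. Here bags containing vertex a are not connected in the tree, so the decomposition is invalid.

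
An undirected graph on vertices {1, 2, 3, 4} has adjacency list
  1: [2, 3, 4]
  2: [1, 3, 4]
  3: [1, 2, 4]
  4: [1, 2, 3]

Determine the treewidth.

3

A width-3 tree decomposition is:
Bags: B1 = {1, 2, 3, 4}
Tree: (single bag)
With just one bag of size 4, the width is 4 − 1 = 3, so tw(G) ≤ 3. On the other hand G contains the 4-clique {1, 2, 3, 4}. A clique must lie in a single bag of any decomposition, so no decomposition can have width below 3. Therefore the treewidth is 3.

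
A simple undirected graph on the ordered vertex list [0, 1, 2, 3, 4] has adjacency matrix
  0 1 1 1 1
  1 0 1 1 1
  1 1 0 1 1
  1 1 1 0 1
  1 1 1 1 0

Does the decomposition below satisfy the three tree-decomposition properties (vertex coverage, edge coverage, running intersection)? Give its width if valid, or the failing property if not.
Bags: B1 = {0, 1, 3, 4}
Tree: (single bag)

A tree decomposition must satisfy three properties: every vertex lies in some bag; for every edge, both endpoints lie together in some bag; and for every vertex, the bags containing it form a connected subtree. Here vertex 2 appears in no bag, so the decomposition is invalid.

No — vertex 2 appears in no bag.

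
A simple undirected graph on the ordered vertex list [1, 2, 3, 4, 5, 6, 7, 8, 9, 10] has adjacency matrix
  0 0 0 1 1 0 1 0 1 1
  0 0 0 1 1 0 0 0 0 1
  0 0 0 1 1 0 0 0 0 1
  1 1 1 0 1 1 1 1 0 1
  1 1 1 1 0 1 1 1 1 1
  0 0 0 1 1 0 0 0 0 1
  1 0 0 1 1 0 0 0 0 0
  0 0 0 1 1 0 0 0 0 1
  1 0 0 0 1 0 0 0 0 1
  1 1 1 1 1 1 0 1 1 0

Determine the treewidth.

A width-3 tree decomposition is:
Bags: B1 = {4, 5, 8, 10}  B2 = {1, 4, 5, 10}  B3 = {1, 4, 5, 7}  B4 = {3, 4, 5, 10}  B5 = {2, 4, 5, 10}  B6 = {1, 5, 9, 10}  B7 = {4, 5, 6, 10}
Tree: B1–B2, B2–B3, B2–B4, B1–B5, B2–B6, B5–B7
Each bag holds 4 vertices, so the decomposition has width 3, which upper-bounds the treewidth. Conversely, {1, 5, 9, 10} is a clique of size 4, and the vertices of any clique must share a bag in every tree decomposition; so some bag has ≥ 4 vertices and tw(G) ≥ 3. Hence tw(G) = 3 exactly.

3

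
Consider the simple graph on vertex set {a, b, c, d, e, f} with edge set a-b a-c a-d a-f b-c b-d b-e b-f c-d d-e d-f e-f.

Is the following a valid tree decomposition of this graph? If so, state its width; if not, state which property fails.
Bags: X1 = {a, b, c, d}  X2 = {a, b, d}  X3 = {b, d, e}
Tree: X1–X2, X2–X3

No — vertex f appears in no bag.

A tree decomposition must satisfy three properties: every vertex lies in some bag; for every edge, both endpoints lie together in some bag; and for every vertex, the bags containing it form a connected subtree. Here vertex f appears in no bag, so the decomposition is invalid.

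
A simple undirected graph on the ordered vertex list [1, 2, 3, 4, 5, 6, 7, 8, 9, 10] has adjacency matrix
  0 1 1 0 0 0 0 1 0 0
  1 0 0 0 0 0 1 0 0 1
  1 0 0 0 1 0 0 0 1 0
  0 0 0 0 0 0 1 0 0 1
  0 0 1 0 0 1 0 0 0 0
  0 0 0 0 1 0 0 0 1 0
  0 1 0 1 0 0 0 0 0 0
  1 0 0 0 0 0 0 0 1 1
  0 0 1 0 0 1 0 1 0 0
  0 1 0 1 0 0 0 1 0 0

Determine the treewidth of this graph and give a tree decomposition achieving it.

Treewidth 2.
One such decomposition:
Bags: B1 = {5, 6, 9}  B2 = {3, 5, 9}  B3 = {3, 8, 9}  B4 = {1, 3, 8}  B5 = {1, 8, 10}  B6 = {1, 2, 10}  B7 = {2, 4, 10}  B8 = {2, 4, 7}
Tree: B1–B2, B2–B3, B3–B4, B4–B5, B5–B6, B6–B7, B7–B8

Each bag holds 3 vertices, so the decomposition has width 2, which upper-bounds the treewidth. For the lower bound, G contains the cycle 6–5–3–9–6, so G is not a forest; only forests have treewidth ≤ 1, hence tw(G) ≥ 2. Therefore the treewidth is 2.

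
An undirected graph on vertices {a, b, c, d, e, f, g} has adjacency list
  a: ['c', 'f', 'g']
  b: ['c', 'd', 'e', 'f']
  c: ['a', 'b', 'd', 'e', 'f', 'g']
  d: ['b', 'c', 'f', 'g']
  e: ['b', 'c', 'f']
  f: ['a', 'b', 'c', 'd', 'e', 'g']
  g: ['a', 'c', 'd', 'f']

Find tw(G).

3

A width-3 tree decomposition is:
Bags: B1 = {b, c, e, f}  B2 = {b, c, d, f}  B3 = {c, d, f, g}  B4 = {a, c, f, g}
Tree: B1–B2, B2–B3, B3–B4
Each bag holds 4 vertices, so the decomposition has width 3, which upper-bounds the treewidth. Conversely, {c, d, f, g} is a clique of size 4, and the vertices of any clique must share a bag in every tree decomposition; so some bag has ≥ 4 vertices and tw(G) ≥ 3. Therefore the treewidth is 3.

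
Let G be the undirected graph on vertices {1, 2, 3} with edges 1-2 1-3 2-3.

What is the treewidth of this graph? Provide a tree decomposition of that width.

Treewidth 2.
One optimal decomposition is:
Bags: B1 = {1, 2, 3}
Tree: (single bag)

With just one bag of size 3, the width is 3 − 1 = 2, so tw(G) ≤ 2. For the lower bound, the 3 vertices {1, 2, 3} are pairwise adjacent, and any tree decomposition puts a clique entirely inside one bag — forcing width ≥ 2. The upper and lower bounds meet at 2, so that is the treewidth.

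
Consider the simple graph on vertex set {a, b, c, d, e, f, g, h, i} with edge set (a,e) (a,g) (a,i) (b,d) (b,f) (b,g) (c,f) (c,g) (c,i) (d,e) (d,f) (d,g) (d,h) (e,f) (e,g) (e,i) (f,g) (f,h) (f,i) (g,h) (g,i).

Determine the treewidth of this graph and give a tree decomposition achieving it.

Treewidth 3.
Bags: B1 = {e, f, g, i}  B2 = {d, e, f, g}  B3 = {b, d, f, g}  B4 = {a, e, g, i}  B5 = {d, f, g, h}  B6 = {c, f, g, i}
Tree: B1–B2, B2–B3, B1–B4, B2–B5, B1–B6

The largest bag has 4 vertices, giving width 3; this decomposition certifies tw(G) ≤ 3. For the lower bound, the 4 vertices {a, e, g, i} are pairwise adjacent, and any tree decomposition puts a clique entirely inside one bag — forcing width ≥ 3. Combining the bounds, tw(G) = 3.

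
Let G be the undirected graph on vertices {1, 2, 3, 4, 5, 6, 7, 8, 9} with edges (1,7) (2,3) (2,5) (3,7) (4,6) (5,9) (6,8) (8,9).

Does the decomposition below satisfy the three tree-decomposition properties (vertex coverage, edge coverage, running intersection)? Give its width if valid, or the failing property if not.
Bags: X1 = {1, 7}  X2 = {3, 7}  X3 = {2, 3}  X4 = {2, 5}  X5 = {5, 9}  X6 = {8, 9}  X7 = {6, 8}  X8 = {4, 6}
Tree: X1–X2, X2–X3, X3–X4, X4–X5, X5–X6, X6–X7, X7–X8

Yes; width 1.

Checking the three conditions: (i) the bags cover all of {1, 2, 3, 4, 5, 6, 7, 8, 9}; (ii) for each edge, some bag contains both endpoints; (iii) the bags containing any fixed vertex form a subtree. All hold, so the decomposition is valid with width 2 − 1 = 1.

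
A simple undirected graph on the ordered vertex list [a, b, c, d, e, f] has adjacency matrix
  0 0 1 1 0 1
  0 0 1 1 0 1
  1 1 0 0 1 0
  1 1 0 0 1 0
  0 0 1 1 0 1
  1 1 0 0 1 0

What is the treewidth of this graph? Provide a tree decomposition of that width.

Treewidth 3.
One such decomposition:
Bags: B1 = {b, c, d, f}  B2 = {c, d, e, f}  B3 = {a, c, d, f}
Tree: B1–B2, B2–B3

Every bag has size at most 4, so the width is 4 − 1 = 3 and tw(G) ≤ 3. For the lower bound: the 4 vertex sets {b,f}, {d,e}, {c}, {a} are disjoint, each induces a connected subgraph, and every pair is joined by at least one edge of G. Contracting each set to a single vertex therefore yields K_{4} as a minor, and since treewidth is minor-monotone, tw(G) ≥ tw(K_{4}) = 3. Combining the bounds, tw(G) = 3.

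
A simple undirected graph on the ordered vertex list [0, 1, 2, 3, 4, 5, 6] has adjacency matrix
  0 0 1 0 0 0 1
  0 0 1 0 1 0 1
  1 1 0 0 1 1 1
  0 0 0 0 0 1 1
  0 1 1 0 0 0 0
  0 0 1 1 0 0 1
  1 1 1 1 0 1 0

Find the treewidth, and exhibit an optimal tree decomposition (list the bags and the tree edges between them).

The largest bag has 3 vertices, giving width 2; this decomposition certifies tw(G) ≤ 2. On the other hand G contains the 3-clique {1, 2, 4}. A clique must lie in a single bag of any decomposition, so no decomposition can have width below 2. Therefore the treewidth is 2.

Treewidth 2.
Bags: B1 = {3, 5, 6}  B2 = {2, 5, 6}  B3 = {1, 2, 6}  B4 = {0, 2, 6}  B5 = {1, 2, 4}
Tree: B1–B2, B2–B3, B2–B4, B3–B5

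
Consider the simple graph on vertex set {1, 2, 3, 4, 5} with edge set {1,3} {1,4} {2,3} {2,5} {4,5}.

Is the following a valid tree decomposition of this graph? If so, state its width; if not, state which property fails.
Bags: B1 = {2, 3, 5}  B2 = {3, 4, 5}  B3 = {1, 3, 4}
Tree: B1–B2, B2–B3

Yes; width 2.

Vertex coverage: the bags together contain {1, 2, 3, 4, 5}, the full vertex set. Edge coverage: each edge of G has both endpoints in at least one bag. Running intersection: for every vertex, the bags containing it form a connected subtree. All three properties hold, so this is a valid tree decomposition of width max|bag| − 1 = 2, and hence tw(G) ≤ 2.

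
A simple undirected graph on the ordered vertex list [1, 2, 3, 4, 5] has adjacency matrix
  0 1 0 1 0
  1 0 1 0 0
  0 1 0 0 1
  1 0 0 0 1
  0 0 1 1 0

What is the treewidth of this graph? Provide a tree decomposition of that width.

Treewidth 2.
One such decomposition:
Bags: B1 = {1, 2, 4}  B2 = {2, 3, 4}  B3 = {3, 4, 5}
Tree: B1–B2, B2–B3

Every bag has size at most 3, so the width is 3 − 1 = 2 and tw(G) ≤ 2. Since 4–1–2–3–5–4 is a cycle in G, G is not acyclic. Forests are exactly the graphs of treewidth ≤ 1, so tw(G) ≥ 2. Hence tw(G) = 2 exactly.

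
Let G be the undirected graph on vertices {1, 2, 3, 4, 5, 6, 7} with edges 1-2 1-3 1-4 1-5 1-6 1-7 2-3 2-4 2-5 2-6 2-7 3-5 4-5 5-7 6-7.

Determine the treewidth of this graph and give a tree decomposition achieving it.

Treewidth 3.
One optimal decomposition is:
Bags: B1 = {1, 2, 4, 5}  B2 = {1, 2, 3, 5}  B3 = {1, 2, 5, 7}  B4 = {1, 2, 6, 7}
Tree: B1–B2, B1–B3, B3–B4

The largest bag has 4 vertices, giving width 3; this decomposition certifies tw(G) ≤ 3. Conversely, {1, 2, 3, 5} is a clique of size 4, and the vertices of any clique must share a bag in every tree decomposition; so some bag has ≥ 4 vertices and tw(G) ≥ 3. Combining the bounds, tw(G) = 3.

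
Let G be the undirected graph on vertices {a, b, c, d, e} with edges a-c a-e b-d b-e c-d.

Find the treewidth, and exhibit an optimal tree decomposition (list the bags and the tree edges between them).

The largest bag has 3 vertices, giving width 2; this decomposition certifies tw(G) ≤ 2. Since d–c–a–e–b–d is a cycle in G, G is not acyclic. Forests are exactly the graphs of treewidth ≤ 1, so tw(G) ≥ 2. The upper and lower bounds meet at 2, so that is the treewidth.

Treewidth 2.
Bags: B1 = {a, c, d}  B2 = {a, d, e}  B3 = {b, d, e}
Tree: B1–B2, B2–B3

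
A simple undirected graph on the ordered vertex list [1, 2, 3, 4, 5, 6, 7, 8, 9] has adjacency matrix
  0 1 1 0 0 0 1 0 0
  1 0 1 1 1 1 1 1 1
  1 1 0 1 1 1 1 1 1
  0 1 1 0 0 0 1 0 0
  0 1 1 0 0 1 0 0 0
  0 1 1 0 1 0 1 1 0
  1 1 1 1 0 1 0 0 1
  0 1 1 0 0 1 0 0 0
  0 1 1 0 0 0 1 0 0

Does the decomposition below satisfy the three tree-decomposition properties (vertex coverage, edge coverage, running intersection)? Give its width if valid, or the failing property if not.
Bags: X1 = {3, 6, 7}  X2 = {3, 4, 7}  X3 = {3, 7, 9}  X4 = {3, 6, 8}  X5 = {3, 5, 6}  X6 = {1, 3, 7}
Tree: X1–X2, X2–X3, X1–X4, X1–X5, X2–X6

No — vertex 2 appears in no bag.

A tree decomposition must satisfy three properties: every vertex lies in some bag; for every edge, both endpoints lie together in some bag; and for every vertex, the bags containing it form a connected subtree. Here vertex 2 appears in no bag, so the decomposition is invalid.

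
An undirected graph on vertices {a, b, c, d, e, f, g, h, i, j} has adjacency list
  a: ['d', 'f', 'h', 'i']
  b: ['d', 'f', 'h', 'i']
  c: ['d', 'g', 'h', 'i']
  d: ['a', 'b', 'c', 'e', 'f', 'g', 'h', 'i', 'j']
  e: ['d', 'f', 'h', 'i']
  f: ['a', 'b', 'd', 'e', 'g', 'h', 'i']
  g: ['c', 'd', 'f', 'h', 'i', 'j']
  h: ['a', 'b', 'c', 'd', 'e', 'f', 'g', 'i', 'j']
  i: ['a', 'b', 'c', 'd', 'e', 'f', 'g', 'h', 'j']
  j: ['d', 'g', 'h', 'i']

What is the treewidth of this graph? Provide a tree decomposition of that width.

Each bag holds 5 vertices, so the decomposition has width 4, which upper-bounds the treewidth. On the other hand G contains the 5-clique {d, g, h, i, j}. A clique must lie in a single bag of any decomposition, so no decomposition can have width below 4. The upper and lower bounds meet at 4, so that is the treewidth.

Treewidth 4.
One such decomposition:
Bags: B1 = {d, f, g, h, i}  B2 = {d, e, f, h, i}  B3 = {a, d, f, h, i}  B4 = {d, g, h, i, j}  B5 = {c, d, g, h, i}  B6 = {b, d, f, h, i}
Tree: B1–B2, B1–B3, B1–B4, B1–B5, B3–B6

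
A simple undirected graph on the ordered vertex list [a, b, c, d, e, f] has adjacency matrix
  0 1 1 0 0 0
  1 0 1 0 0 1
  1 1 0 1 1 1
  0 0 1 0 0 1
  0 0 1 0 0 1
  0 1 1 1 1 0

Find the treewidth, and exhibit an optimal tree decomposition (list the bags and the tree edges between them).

Every bag has size at most 3, so the width is 3 − 1 = 2 and tw(G) ≤ 2. For the lower bound, the 3 vertices {a, b, c} are pairwise adjacent, and any tree decomposition puts a clique entirely inside one bag — forcing width ≥ 2. The upper and lower bounds meet at 2, so that is the treewidth.

Treewidth 2.
One such decomposition:
Bags: B1 = {b, c, f}  B2 = {c, d, f}  B3 = {c, e, f}  B4 = {a, b, c}
Tree: B1–B2, B2–B3, B1–B4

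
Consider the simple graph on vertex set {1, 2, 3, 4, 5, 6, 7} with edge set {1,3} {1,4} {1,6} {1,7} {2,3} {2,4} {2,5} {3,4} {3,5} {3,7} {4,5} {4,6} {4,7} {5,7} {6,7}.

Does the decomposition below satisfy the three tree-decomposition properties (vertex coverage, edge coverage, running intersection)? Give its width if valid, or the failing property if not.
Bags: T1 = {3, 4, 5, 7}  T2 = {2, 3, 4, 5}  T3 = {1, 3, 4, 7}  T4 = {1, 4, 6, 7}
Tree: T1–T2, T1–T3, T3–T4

Every vertex of G appears in some bag (union = {1, 2, 3, 4, 5, 6, 7}); every edge is covered by a bag; and for each vertex v the set of bags containing v is connected in the bag tree. The decomposition is therefore valid. The largest bag has 4 vertices, so the width is 3.

Yes; width 3.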